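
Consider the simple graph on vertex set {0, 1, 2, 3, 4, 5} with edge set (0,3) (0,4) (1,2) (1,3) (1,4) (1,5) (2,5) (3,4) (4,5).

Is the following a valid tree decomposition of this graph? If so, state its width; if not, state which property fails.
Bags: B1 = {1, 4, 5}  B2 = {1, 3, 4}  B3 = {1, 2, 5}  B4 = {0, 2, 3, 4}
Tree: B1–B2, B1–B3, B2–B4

No — bags containing vertex 2 are not connected in the tree.

A tree decomposition must satisfy three properties: every vertex lies in some bag; for every edge, both endpoints lie together in some bag; and for every vertex, the bags containing it form a connected subtree. Here bags containing vertex 2 are not connected in the tree, so the decomposition is invalid.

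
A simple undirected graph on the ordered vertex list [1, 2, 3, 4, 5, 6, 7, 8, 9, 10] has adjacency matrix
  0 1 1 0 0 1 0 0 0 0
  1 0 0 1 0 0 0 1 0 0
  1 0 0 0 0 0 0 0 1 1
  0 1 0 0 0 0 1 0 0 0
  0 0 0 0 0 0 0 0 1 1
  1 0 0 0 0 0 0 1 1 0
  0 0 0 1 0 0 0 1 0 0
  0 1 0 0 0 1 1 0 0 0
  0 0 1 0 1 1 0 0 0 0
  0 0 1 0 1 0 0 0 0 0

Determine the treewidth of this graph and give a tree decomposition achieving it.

Every bag has size at most 3, so the width is 3 − 1 = 2 and tw(G) ≤ 2. Since 7–4–2–8–7 is a cycle in G, G is not acyclic. Forests are exactly the graphs of treewidth ≤ 1, so tw(G) ≥ 2. Hence tw(G) = 2 exactly.

Treewidth 2.
One optimal decomposition is:
Bags: B1 = {4, 7, 8}  B2 = {2, 4, 8}  B3 = {2, 6, 8}  B4 = {1, 2, 6}  B5 = {1, 6, 9}  B6 = {1, 3, 9}  B7 = {3, 5, 9}  B8 = {3, 5, 10}
Tree: B1–B2, B2–B3, B3–B4, B4–B5, B5–B6, B6–B7, B7–B8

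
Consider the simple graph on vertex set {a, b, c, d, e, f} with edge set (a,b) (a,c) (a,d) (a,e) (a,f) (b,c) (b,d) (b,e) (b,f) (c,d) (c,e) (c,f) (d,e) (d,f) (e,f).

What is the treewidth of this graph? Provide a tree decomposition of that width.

A single bag containing all 6 vertices is trivially a valid decomposition of width 5. For the lower bound, the 6 vertices {a, b, c, d, e, f} are pairwise adjacent, and any tree decomposition puts a clique entirely inside one bag — forcing width ≥ 5. Combining the bounds, tw(G) = 5.

Treewidth 5.
Bags: B1 = {a, b, c, d, e, f}
Tree: (single bag)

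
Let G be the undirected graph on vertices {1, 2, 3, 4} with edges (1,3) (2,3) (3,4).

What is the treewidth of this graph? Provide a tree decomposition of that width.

Each bag holds 2 vertices, so the decomposition has width 1, which upper-bounds the treewidth. G has an edge, so its treewidth is at least 1. The upper and lower bounds meet at 1, so that is the treewidth.

Treewidth 1.
Bags: B1 = {1, 3}  B2 = {2, 3}  B3 = {3, 4}
Tree: B1–B2, B1–B3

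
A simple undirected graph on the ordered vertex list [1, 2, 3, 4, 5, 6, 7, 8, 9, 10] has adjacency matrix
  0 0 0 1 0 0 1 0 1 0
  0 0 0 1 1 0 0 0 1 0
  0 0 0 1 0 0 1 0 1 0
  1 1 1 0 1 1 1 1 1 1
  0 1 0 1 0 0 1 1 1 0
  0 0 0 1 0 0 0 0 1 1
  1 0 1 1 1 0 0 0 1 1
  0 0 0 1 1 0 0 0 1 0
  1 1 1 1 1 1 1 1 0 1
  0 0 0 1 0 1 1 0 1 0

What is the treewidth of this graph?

3

A width-3 tree decomposition is:
Bags: B1 = {4, 5, 7, 9}  B2 = {1, 4, 7, 9}  B3 = {3, 4, 7, 9}  B4 = {4, 7, 9, 10}  B5 = {4, 6, 9, 10}  B6 = {4, 5, 8, 9}  B7 = {2, 4, 5, 9}
Tree: B1–B2, B1–B3, B3–B4, B4–B5, B1–B6, B1–B7
The largest bag has 4 vertices, giving width 3; this decomposition certifies tw(G) ≤ 3. On the other hand G contains the 4-clique {4, 5, 8, 9}. A clique must lie in a single bag of any decomposition, so no decomposition can have width below 3. The upper and lower bounds meet at 3, so that is the treewidth.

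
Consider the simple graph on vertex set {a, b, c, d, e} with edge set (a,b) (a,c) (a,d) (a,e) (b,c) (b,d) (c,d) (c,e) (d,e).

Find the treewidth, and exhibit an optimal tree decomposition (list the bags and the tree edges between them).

Treewidth 3.
Bags: B1 = {a, b, c, d}  B2 = {a, c, d, e}
Tree: B1–B2

Every bag has size at most 4, so the width is 4 − 1 = 3 and tw(G) ≤ 3. On the other hand G contains the 4-clique {a, c, d, e}. A clique must lie in a single bag of any decomposition, so no decomposition can have width below 3. The upper and lower bounds meet at 3, so that is the treewidth.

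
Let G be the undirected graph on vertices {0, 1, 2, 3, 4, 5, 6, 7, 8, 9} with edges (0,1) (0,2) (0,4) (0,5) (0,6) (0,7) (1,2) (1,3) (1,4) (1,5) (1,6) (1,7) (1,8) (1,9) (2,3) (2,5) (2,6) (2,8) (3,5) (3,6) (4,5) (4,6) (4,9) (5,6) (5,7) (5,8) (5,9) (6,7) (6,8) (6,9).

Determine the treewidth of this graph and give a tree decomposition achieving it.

Every bag has size at most 5, so the width is 5 − 1 = 4 and tw(G) ≤ 4. On the other hand G contains the 5-clique {0, 1, 2, 5, 6}. A clique must lie in a single bag of any decomposition, so no decomposition can have width below 4. Hence tw(G) = 4 exactly.

Treewidth 4.
One optimal decomposition is:
Bags: B1 = {0, 1, 4, 5, 6}  B2 = {0, 1, 2, 5, 6}  B3 = {1, 2, 5, 6, 8}  B4 = {1, 4, 5, 6, 9}  B5 = {1, 2, 3, 5, 6}  B6 = {0, 1, 5, 6, 7}
Tree: B1–B2, B2–B3, B1–B4, B2–B5, B2–B6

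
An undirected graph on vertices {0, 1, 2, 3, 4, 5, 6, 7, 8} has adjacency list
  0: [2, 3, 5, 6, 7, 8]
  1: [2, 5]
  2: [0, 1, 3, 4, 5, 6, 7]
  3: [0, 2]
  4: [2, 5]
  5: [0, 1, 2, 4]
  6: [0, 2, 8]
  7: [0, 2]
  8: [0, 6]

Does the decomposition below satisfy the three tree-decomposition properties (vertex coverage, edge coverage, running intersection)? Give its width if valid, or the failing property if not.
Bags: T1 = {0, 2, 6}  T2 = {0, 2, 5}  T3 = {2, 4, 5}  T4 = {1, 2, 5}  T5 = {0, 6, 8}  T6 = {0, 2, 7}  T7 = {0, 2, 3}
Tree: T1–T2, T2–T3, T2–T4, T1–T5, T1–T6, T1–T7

Yes; width 2.

Vertex coverage: the bags together contain {0, 1, 2, 3, 4, 5, 6, 7, 8}, the full vertex set. Edge coverage: each edge of G has both endpoints in at least one bag. Running intersection: for every vertex, the bags containing it form a connected subtree. All three properties hold, so this is a valid tree decomposition of width max|bag| − 1 = 2, and hence tw(G) ≤ 2.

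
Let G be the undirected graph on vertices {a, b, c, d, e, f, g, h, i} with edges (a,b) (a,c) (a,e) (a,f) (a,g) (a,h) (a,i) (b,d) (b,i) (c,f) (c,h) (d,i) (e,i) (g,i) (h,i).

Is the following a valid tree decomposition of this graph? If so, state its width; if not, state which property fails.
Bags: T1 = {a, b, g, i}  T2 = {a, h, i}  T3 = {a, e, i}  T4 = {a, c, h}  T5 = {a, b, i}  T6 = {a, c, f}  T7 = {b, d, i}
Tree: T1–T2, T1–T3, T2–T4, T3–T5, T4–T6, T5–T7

A tree decomposition must satisfy three properties: every vertex lies in some bag; for every edge, both endpoints lie together in some bag; and for every vertex, the bags containing it form a connected subtree. Here bags containing vertex b are not connected in the tree, so the decomposition is invalid.

No — bags containing vertex b are not connected in the tree.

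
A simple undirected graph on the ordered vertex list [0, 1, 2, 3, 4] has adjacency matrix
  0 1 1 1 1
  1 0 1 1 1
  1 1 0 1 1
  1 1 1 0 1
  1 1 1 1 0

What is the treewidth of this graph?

4

A width-4 tree decomposition is:
Bags: B1 = {0, 1, 2, 3, 4}
Tree: (single bag)
A single bag containing all 5 vertices is trivially a valid decomposition of width 4. Conversely, {0, 1, 2, 3, 4} is a clique of size 5, and the vertices of any clique must share a bag in every tree decomposition; so some bag has ≥ 5 vertices and tw(G) ≥ 4. Therefore the treewidth is 4.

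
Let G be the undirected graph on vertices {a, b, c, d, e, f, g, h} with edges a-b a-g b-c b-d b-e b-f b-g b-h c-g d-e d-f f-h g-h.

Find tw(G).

A width-2 tree decomposition is:
Bags: B1 = {b, g, h}  B2 = {b, f, h}  B3 = {b, d, f}  B4 = {b, c, g}  B5 = {b, d, e}  B6 = {a, b, g}
Tree: B1–B2, B2–B3, B1–B4, B3–B5, B4–B6
The largest bag has 3 vertices, giving width 2; this decomposition certifies tw(G) ≤ 2. For the lower bound, the 3 vertices {b, d, e} are pairwise adjacent, and any tree decomposition puts a clique entirely inside one bag — forcing width ≥ 2. Therefore the treewidth is 2.

2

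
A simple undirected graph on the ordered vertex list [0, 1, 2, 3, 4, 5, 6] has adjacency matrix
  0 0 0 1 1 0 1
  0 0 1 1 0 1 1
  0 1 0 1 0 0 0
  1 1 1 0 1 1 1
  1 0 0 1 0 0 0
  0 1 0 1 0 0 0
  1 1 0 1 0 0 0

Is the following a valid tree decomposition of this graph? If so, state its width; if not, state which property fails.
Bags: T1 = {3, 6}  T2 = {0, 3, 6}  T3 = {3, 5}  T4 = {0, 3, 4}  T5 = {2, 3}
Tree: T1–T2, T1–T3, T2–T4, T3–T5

A tree decomposition must satisfy three properties: every vertex lies in some bag; for every edge, both endpoints lie together in some bag; and for every vertex, the bags containing it form a connected subtree. Here vertex 1 appears in no bag, so the decomposition is invalid.

No — vertex 1 appears in no bag.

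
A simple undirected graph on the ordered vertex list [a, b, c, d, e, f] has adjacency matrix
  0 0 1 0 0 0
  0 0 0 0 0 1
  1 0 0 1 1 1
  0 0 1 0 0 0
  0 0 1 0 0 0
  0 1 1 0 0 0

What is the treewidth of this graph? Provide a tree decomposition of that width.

Each bag holds 2 vertices, so the decomposition has width 1, which upper-bounds the treewidth. G has an edge, so its treewidth is at least 1. Therefore the treewidth is 1.

Treewidth 1.
Bags: B1 = {c, d}  B2 = {a, c}  B3 = {c, f}  B4 = {b, f}  B5 = {c, e}
Tree: B1–B2, B2–B3, B3–B4, B1–B5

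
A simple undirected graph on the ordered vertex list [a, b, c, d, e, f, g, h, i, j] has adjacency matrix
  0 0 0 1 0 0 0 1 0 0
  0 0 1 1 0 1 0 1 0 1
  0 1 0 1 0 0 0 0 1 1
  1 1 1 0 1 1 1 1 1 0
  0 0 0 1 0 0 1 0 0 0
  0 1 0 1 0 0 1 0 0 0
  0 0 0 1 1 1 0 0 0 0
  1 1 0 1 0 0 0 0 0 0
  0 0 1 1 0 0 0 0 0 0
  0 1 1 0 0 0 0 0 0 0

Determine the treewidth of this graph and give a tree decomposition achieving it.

Each bag holds 3 vertices, so the decomposition has width 2, which upper-bounds the treewidth. On the other hand G contains the 3-clique {d, e, g}. A clique must lie in a single bag of any decomposition, so no decomposition can have width below 2. Hence tw(G) = 2 exactly.

Treewidth 2.
Bags: B1 = {b, d, f}  B2 = {b, d, h}  B3 = {d, f, g}  B4 = {b, c, d}  B5 = {c, d, i}  B6 = {d, e, g}  B7 = {a, d, h}  B8 = {b, c, j}
Tree: B1–B2, B1–B3, B2–B4, B4–B5, B3–B6, B2–B7, B4–B8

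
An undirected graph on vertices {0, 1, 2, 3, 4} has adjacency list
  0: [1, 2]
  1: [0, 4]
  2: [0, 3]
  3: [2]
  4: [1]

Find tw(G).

A width-1 tree decomposition is:
Bags: B1 = {2, 3}  B2 = {0, 2}  B3 = {0, 1}  B4 = {1, 4}
Tree: B1–B2, B2–B3, B3–B4
The largest bag has 2 vertices, giving width 1; this decomposition certifies tw(G) ≤ 1. Any graph with an edge has treewidth ≥ 1, and G has the edge 3–2. Combining the bounds, tw(G) = 1.

1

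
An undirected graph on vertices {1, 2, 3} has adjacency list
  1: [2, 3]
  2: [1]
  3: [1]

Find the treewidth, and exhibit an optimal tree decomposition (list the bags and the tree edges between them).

Every bag has size at most 2, so the width is 2 − 1 = 1 and tw(G) ≤ 1. Since G has at least one edge (e.g. 3–1), it is not an edgeless graph, so tw(G) ≥ 1. Therefore the treewidth is 1.

Treewidth 1.
One optimal decomposition is:
Bags: B1 = {1, 3}  B2 = {1, 2}
Tree: B1–B2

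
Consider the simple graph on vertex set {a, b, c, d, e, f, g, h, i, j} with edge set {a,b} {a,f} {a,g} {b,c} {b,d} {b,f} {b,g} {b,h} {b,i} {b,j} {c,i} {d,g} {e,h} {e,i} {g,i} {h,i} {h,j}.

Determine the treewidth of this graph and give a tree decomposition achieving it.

Treewidth 2.
Bags: B1 = {b, c, i}  B2 = {b, g, i}  B3 = {b, d, g}  B4 = {a, b, g}  B5 = {b, h, i}  B6 = {a, b, f}  B7 = {b, h, j}  B8 = {e, h, i}
Tree: B1–B2, B2–B3, B2–B4, B2–B5, B4–B6, B5–B7, B5–B8

Every bag has size at most 3, so the width is 3 − 1 = 2 and tw(G) ≤ 2. On the other hand G contains the 3-clique {e, h, i}. A clique must lie in a single bag of any decomposition, so no decomposition can have width below 2. The upper and lower bounds meet at 2, so that is the treewidth.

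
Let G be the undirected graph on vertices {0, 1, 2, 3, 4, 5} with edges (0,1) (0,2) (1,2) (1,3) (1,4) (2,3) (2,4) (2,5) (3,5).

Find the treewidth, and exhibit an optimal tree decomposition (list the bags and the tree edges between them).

Treewidth 2.
Bags: B1 = {1, 2, 3}  B2 = {1, 2, 4}  B3 = {2, 3, 5}  B4 = {0, 1, 2}
Tree: B1–B2, B1–B3, B2–B4

The largest bag has 3 vertices, giving width 2; this decomposition certifies tw(G) ≤ 2. For the lower bound, the 3 vertices {0, 1, 2} are pairwise adjacent, and any tree decomposition puts a clique entirely inside one bag — forcing width ≥ 2. Hence tw(G) = 2 exactly.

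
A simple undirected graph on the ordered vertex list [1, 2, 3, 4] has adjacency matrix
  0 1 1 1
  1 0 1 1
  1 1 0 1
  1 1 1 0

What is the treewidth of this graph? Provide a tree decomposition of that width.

Treewidth 3.
One such decomposition:
Bags: B1 = {1, 2, 3, 4}
Tree: (single bag)

A single bag containing all 4 vertices is trivially a valid decomposition of width 3. Conversely, {1, 2, 3, 4} is a clique of size 4, and the vertices of any clique must share a bag in every tree decomposition; so some bag has ≥ 4 vertices and tw(G) ≥ 3. Therefore the treewidth is 3.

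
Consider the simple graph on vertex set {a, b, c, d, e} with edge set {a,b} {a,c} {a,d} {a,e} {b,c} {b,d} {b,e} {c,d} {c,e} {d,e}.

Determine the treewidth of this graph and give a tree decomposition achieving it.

Treewidth 4.
Bags: B1 = {a, b, c, d, e}
Tree: (single bag)

A single bag containing all 5 vertices is trivially a valid decomposition of width 4. On the other hand G contains the 5-clique {a, b, c, d, e}. A clique must lie in a single bag of any decomposition, so no decomposition can have width below 4. The upper and lower bounds meet at 4, so that is the treewidth.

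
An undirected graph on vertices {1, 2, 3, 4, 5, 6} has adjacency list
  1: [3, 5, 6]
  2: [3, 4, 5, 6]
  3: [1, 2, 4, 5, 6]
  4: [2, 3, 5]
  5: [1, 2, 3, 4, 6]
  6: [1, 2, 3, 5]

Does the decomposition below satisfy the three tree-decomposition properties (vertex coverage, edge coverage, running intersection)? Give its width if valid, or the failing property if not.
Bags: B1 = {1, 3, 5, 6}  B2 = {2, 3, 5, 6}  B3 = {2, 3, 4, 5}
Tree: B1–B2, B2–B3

Checking the three conditions: (i) the bags cover all of {1, 2, 3, 4, 5, 6}; (ii) for each edge, some bag contains both endpoints; (iii) the bags containing any fixed vertex form a subtree. All hold, so the decomposition is valid with width 4 − 1 = 3.

Yes; width 3.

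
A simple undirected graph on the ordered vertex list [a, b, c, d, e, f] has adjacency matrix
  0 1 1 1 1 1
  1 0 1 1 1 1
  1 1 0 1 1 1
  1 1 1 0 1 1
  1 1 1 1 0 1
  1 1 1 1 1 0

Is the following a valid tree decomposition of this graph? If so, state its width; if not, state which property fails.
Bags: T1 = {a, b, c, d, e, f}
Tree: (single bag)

Yes; width 5.

Checking the three conditions: (i) the bags cover all of {a, b, c, d, e, f}; (ii) for each edge, some bag contains both endpoints; (iii) the bags containing any fixed vertex form a subtree. All hold, so the decomposition is valid with width 6 − 1 = 5.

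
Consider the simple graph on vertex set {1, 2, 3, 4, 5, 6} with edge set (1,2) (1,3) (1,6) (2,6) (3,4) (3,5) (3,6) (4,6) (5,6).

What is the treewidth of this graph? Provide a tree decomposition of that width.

Treewidth 2.
One optimal decomposition is:
Bags: B1 = {3, 5, 6}  B2 = {1, 3, 6}  B3 = {3, 4, 6}  B4 = {1, 2, 6}
Tree: B1–B2, B1–B3, B2–B4

The largest bag has 3 vertices, giving width 2; this decomposition certifies tw(G) ≤ 2. On the other hand G contains the 3-clique {1, 2, 6}. A clique must lie in a single bag of any decomposition, so no decomposition can have width below 2. Combining the bounds, tw(G) = 2.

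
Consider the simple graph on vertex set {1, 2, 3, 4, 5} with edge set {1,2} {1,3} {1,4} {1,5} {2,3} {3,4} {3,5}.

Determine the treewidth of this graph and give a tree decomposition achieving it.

Every bag has size at most 3, so the width is 3 − 1 = 2 and tw(G) ≤ 2. On the other hand G contains the 3-clique {1, 2, 3}. A clique must lie in a single bag of any decomposition, so no decomposition can have width below 2. Combining the bounds, tw(G) = 2.

Treewidth 2.
One optimal decomposition is:
Bags: B1 = {1, 2, 3}  B2 = {1, 3, 5}  B3 = {1, 3, 4}
Tree: B1–B2, B2–B3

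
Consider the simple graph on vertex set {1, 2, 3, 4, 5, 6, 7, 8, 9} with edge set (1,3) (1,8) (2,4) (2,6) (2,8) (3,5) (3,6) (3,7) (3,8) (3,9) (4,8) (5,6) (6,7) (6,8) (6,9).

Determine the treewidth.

A width-2 tree decomposition is:
Bags: B1 = {3, 6, 8}  B2 = {3, 5, 6}  B3 = {2, 6, 8}  B4 = {3, 6, 9}  B5 = {2, 4, 8}  B6 = {3, 6, 7}  B7 = {1, 3, 8}
Tree: B1–B2, B1–B3, B1–B4, B3–B5, B4–B6, B1–B7
The largest bag has 3 vertices, giving width 2; this decomposition certifies tw(G) ≤ 2. On the other hand G contains the 3-clique {2, 4, 8}. A clique must lie in a single bag of any decomposition, so no decomposition can have width below 2. Therefore the treewidth is 2.

2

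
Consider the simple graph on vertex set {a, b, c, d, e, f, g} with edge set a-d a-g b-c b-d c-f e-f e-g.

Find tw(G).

2

A width-2 tree decomposition is:
Bags: B1 = {b, c, f}  B2 = {b, e, f}  B3 = {b, e, g}  B4 = {a, b, g}  B5 = {a, b, d}
Tree: B1–B2, B2–B3, B3–B4, B4–B5
Every bag has size at most 3, so the width is 3 − 1 = 2 and tw(G) ≤ 2. For the lower bound, G contains the cycle b–c–f–e–g–a–d–b, so G is not a forest; only forests have treewidth ≤ 1, hence tw(G) ≥ 2. Combining the bounds, tw(G) = 2.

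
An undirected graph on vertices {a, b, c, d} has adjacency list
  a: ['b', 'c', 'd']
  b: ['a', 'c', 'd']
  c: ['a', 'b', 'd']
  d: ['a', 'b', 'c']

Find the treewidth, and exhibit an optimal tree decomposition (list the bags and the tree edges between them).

A single bag containing all 4 vertices is trivially a valid decomposition of width 3. On the other hand G contains the 4-clique {a, b, c, d}. A clique must lie in a single bag of any decomposition, so no decomposition can have width below 3. Combining the bounds, tw(G) = 3.

Treewidth 3.
One such decomposition:
Bags: B1 = {a, b, c, d}
Tree: (single bag)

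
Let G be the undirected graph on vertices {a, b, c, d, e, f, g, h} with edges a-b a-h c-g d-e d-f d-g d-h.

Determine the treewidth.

1

A width-1 tree decomposition is:
Bags: B1 = {a, h}  B2 = {d, h}  B3 = {a, b}  B4 = {d, g}  B5 = {c, g}  B6 = {d, f}  B7 = {d, e}
Tree: B1–B2, B1–B3, B2–B4, B4–B5, B4–B6, B6–B7
Every bag has size at most 2, so the width is 2 − 1 = 1 and tw(G) ≤ 1. Any graph with an edge has treewidth ≥ 1, and G has the edge a–h. Therefore the treewidth is 1.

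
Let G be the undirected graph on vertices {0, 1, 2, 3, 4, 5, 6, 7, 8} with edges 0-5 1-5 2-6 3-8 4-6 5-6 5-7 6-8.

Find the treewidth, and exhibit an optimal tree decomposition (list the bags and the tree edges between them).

Treewidth 1.
One such decomposition:
Bags: B1 = {5, 6}  B2 = {0, 5}  B3 = {6, 8}  B4 = {3, 8}  B5 = {4, 6}  B6 = {2, 6}  B7 = {5, 7}  B8 = {1, 5}
Tree: B1–B2, B1–B3, B3–B4, B3–B5, B1–B6, B2–B7, B2–B8

Each bag holds 2 vertices, so the decomposition has width 1, which upper-bounds the treewidth. G has an edge, so its treewidth is at least 1. Hence tw(G) = 1 exactly.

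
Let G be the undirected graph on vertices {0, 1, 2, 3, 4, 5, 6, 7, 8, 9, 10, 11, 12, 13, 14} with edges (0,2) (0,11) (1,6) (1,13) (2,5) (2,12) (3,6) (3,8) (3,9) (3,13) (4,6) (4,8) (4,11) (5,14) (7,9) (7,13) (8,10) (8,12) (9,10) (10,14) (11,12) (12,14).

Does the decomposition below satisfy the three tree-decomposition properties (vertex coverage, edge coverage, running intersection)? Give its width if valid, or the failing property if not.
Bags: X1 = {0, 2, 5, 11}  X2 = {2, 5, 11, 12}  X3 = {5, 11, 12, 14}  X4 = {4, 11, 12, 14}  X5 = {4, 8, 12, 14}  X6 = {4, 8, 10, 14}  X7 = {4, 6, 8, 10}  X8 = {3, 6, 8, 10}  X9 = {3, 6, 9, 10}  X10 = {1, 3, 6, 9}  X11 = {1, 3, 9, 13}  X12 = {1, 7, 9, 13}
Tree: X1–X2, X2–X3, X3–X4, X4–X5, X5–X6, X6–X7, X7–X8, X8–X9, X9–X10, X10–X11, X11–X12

Yes; width 3.

Checking the three conditions: (i) the bags cover all of {0, 1, 2, 3, 4, 5, 6, 7, 8, 9, 10, 11, 12, 13, 14}; (ii) for each edge, some bag contains both endpoints; (iii) the bags containing any fixed vertex form a subtree. All hold, so the decomposition is valid with width 4 − 1 = 3.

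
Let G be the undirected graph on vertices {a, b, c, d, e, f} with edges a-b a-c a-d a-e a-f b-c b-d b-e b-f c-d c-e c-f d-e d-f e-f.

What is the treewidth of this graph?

A width-5 tree decomposition is:
Bags: B1 = {a, b, c, d, e, f}
Tree: (single bag)
With just one bag of size 6, the width is 6 − 1 = 5, so tw(G) ≤ 5. On the other hand G contains the 6-clique {a, b, c, d, e, f}. A clique must lie in a single bag of any decomposition, so no decomposition can have width below 5. Hence tw(G) = 5 exactly.

5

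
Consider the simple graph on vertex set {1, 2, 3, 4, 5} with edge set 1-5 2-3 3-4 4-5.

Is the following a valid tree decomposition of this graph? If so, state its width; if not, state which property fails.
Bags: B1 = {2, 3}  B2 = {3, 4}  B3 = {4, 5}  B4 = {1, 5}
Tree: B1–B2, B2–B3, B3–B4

Yes; width 1.

Every vertex of G appears in some bag (union = {1, 2, 3, 4, 5}); every edge is covered by a bag; and for each vertex v the set of bags containing v is connected in the bag tree. The decomposition is therefore valid. The largest bag has 2 vertices, so the width is 1.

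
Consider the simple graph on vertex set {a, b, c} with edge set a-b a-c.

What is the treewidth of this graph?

A width-1 tree decomposition is:
Bags: B1 = {a, b}  B2 = {a, c}
Tree: B1–B2
Each bag holds 2 vertices, so the decomposition has width 1, which upper-bounds the treewidth. G has an edge, so its treewidth is at least 1. Therefore the treewidth is 1.

1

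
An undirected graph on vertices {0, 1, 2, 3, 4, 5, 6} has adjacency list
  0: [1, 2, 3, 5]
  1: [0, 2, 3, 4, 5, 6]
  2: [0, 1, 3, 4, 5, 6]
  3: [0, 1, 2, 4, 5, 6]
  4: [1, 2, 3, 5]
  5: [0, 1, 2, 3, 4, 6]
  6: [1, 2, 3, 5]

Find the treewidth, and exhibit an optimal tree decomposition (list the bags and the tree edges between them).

The largest bag has 5 vertices, giving width 4; this decomposition certifies tw(G) ≤ 4. Conversely, {0, 1, 2, 3, 5} is a clique of size 5, and the vertices of any clique must share a bag in every tree decomposition; so some bag has ≥ 5 vertices and tw(G) ≥ 4. The upper and lower bounds meet at 4, so that is the treewidth.

Treewidth 4.
One optimal decomposition is:
Bags: B1 = {1, 2, 3, 4, 5}  B2 = {1, 2, 3, 5, 6}  B3 = {0, 1, 2, 3, 5}
Tree: B1–B2, B2–B3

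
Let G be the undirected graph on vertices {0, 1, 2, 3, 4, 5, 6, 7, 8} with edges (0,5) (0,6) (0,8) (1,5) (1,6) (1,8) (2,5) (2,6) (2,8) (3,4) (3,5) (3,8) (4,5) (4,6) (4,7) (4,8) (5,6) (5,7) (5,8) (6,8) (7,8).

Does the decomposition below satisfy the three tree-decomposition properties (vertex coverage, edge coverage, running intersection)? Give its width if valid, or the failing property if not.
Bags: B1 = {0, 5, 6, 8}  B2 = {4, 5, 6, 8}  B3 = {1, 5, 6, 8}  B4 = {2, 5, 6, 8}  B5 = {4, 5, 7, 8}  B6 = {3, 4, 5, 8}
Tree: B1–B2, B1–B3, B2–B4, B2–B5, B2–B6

Checking the three conditions: (i) the bags cover all of {0, 1, 2, 3, 4, 5, 6, 7, 8}; (ii) for each edge, some bag contains both endpoints; (iii) the bags containing any fixed vertex form a subtree. All hold, so the decomposition is valid with width 4 − 1 = 3.

Yes; width 3.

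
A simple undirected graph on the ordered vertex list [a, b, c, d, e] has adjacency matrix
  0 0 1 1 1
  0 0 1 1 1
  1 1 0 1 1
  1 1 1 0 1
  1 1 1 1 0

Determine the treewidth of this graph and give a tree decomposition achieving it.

Treewidth 3.
Bags: B1 = {a, c, d, e}  B2 = {b, c, d, e}
Tree: B1–B2

The largest bag has 4 vertices, giving width 3; this decomposition certifies tw(G) ≤ 3. On the other hand G contains the 4-clique {a, c, d, e}. A clique must lie in a single bag of any decomposition, so no decomposition can have width below 3. Hence tw(G) = 3 exactly.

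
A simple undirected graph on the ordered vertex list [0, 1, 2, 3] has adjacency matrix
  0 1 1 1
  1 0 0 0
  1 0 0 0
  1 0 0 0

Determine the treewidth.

A width-1 tree decomposition is:
Bags: B1 = {0, 1}  B2 = {0, 2}  B3 = {0, 3}
Tree: B1–B2, B2–B3
Every bag has size at most 2, so the width is 2 − 1 = 1 and tw(G) ≤ 1. Since G has at least one edge (e.g. 0–1), it is not an edgeless graph, so tw(G) ≥ 1. Combining the bounds, tw(G) = 1.

1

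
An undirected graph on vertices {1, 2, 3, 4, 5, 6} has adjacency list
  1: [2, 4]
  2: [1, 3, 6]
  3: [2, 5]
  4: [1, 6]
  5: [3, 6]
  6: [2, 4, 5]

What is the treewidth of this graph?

A width-2 tree decomposition is:
Bags: B1 = {3, 5, 6}  B2 = {2, 3, 6}  B3 = {2, 4, 6}  B4 = {1, 2, 4}
Tree: B1–B2, B2–B3, B3–B4
Each bag holds 3 vertices, so the decomposition has width 2, which upper-bounds the treewidth. The edges 5–3–2–6–5 form a cycle, so G is not a tree and its treewidth is at least 2. Therefore the treewidth is 2.

2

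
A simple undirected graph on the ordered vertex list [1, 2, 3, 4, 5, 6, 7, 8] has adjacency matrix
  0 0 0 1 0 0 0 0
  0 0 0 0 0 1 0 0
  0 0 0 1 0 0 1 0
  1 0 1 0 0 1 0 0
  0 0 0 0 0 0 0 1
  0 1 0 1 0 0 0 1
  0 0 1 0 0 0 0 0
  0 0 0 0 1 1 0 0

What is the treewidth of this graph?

1

A width-1 tree decomposition is:
Bags: B1 = {4, 6}  B2 = {6, 8}  B3 = {3, 4}  B4 = {2, 6}  B5 = {3, 7}  B6 = {5, 8}  B7 = {1, 4}
Tree: B1–B2, B1–B3, B2–B4, B3–B5, B2–B6, B3–B7
Each bag holds 2 vertices, so the decomposition has width 1, which upper-bounds the treewidth. Since G has at least one edge (e.g. 6–4), it is not an edgeless graph, so tw(G) ≥ 1. Therefore the treewidth is 1.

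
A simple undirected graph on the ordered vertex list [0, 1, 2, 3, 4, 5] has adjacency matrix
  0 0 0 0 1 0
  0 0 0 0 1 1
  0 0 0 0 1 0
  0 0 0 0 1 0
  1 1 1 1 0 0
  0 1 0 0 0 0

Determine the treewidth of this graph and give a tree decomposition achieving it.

Every bag has size at most 2, so the width is 2 − 1 = 1 and tw(G) ≤ 1. G has an edge, so its treewidth is at least 1. Therefore the treewidth is 1.

Treewidth 1.
One optimal decomposition is:
Bags: B1 = {2, 4}  B2 = {3, 4}  B3 = {1, 4}  B4 = {0, 4}  B5 = {1, 5}
Tree: B1–B2, B1–B3, B2–B4, B3–B5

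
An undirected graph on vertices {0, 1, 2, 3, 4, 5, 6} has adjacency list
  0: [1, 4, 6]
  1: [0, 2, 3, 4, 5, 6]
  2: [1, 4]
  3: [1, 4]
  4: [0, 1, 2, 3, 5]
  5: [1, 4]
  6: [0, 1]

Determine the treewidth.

A width-2 tree decomposition is:
Bags: B1 = {1, 2, 4}  B2 = {0, 1, 4}  B3 = {1, 4, 5}  B4 = {0, 1, 6}  B5 = {1, 3, 4}
Tree: B1–B2, B2–B3, B2–B4, B3–B5
Each bag holds 3 vertices, so the decomposition has width 2, which upper-bounds the treewidth. On the other hand G contains the 3-clique {0, 1, 4}. A clique must lie in a single bag of any decomposition, so no decomposition can have width below 2. The upper and lower bounds meet at 2, so that is the treewidth.

2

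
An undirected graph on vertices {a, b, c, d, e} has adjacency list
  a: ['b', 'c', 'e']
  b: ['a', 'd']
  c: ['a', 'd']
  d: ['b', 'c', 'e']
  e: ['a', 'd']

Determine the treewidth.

2

A width-2 tree decomposition is:
Bags: B1 = {a, d, e}  B2 = {a, b, d}  B3 = {a, c, d}
Tree: B1–B2, B2–B3
Each bag holds 3 vertices, so the decomposition has width 2, which upper-bounds the treewidth. For the lower bound, G contains the cycle e–a–b–d–e, so G is not a forest; only forests have treewidth ≤ 1, hence tw(G) ≥ 2. Combining the bounds, tw(G) = 2.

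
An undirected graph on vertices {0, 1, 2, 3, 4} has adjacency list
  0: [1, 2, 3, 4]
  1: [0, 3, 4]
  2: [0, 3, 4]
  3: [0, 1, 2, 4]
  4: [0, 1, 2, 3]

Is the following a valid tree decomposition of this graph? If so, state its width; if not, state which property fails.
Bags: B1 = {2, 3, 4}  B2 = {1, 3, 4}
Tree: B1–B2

A tree decomposition must satisfy three properties: every vertex lies in some bag; for every edge, both endpoints lie together in some bag; and for every vertex, the bags containing it form a connected subtree. Here vertex 0 appears in no bag, so the decomposition is invalid.

No — vertex 0 appears in no bag.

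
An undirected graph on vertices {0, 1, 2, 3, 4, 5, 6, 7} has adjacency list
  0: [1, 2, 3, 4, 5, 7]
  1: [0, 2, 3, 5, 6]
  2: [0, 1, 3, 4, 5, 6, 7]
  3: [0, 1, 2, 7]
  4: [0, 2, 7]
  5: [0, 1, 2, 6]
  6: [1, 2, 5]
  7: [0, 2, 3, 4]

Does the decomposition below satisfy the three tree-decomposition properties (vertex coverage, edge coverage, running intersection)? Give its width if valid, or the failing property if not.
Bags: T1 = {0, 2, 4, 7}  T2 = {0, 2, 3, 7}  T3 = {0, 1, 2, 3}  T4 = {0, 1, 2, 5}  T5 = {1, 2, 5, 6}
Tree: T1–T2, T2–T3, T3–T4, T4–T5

Every vertex of G appears in some bag (union = {0, 1, 2, 3, 4, 5, 6, 7}); every edge is covered by a bag; and for each vertex v the set of bags containing v is connected in the bag tree. The decomposition is therefore valid. The largest bag has 4 vertices, so the width is 3.

Yes; width 3.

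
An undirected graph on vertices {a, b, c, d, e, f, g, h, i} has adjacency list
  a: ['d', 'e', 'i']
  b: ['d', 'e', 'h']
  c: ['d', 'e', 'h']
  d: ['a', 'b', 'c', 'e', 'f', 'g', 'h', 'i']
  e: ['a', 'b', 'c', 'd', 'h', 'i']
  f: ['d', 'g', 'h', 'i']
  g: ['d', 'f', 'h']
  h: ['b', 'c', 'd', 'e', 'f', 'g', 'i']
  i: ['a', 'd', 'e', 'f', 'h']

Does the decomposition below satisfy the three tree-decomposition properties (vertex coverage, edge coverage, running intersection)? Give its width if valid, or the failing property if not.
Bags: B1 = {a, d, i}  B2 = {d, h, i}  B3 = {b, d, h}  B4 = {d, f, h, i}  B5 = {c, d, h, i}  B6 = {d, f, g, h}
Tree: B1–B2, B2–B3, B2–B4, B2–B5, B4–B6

A tree decomposition must satisfy three properties: every vertex lies in some bag; for every edge, both endpoints lie together in some bag; and for every vertex, the bags containing it form a connected subtree. Here vertex e appears in no bag, so the decomposition is invalid.

No — vertex e appears in no bag.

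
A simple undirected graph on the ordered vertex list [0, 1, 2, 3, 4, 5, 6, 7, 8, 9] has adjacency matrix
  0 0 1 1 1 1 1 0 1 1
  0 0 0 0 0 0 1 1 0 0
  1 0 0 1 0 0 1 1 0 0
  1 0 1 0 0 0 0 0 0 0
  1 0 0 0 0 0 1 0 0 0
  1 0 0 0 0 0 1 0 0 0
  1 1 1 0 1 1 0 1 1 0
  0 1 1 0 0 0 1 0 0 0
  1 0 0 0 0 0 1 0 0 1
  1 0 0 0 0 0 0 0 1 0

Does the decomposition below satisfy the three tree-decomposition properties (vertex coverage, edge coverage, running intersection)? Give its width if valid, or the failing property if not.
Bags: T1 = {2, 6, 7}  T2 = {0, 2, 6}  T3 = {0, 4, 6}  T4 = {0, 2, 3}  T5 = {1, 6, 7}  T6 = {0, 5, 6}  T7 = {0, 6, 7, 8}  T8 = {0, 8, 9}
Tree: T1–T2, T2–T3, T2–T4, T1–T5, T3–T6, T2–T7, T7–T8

No — bags containing vertex 7 are not connected in the tree.

A tree decomposition must satisfy three properties: every vertex lies in some bag; for every edge, both endpoints lie together in some bag; and for every vertex, the bags containing it form a connected subtree. Here bags containing vertex 7 are not connected in the tree, so the decomposition is invalid.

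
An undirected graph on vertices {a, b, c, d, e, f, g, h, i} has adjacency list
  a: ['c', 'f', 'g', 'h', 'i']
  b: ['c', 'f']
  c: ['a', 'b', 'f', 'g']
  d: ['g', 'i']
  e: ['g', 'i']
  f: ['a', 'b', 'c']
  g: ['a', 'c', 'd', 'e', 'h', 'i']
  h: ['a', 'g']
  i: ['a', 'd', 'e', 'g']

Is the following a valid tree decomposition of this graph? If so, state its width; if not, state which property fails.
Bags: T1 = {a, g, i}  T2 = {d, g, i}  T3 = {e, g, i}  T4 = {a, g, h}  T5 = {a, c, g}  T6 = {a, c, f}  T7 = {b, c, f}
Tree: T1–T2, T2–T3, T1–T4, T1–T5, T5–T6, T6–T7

Yes; width 2.

Every vertex of G appears in some bag (union = {a, b, c, d, e, f, g, h, i}); every edge is covered by a bag; and for each vertex v the set of bags containing v is connected in the bag tree. The decomposition is therefore valid. The largest bag has 3 vertices, so the width is 2.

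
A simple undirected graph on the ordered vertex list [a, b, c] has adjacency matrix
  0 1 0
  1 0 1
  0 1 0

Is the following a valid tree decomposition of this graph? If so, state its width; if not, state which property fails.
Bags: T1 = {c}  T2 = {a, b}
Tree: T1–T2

A tree decomposition must satisfy three properties: every vertex lies in some bag; for every edge, both endpoints lie together in some bag; and for every vertex, the bags containing it form a connected subtree. Here edge (b,c) lies in no bag, so the decomposition is invalid.

No — edge (b,c) lies in no bag.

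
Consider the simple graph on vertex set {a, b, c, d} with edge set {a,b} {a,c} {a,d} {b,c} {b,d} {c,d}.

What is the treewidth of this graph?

3

A width-3 tree decomposition is:
Bags: B1 = {a, b, c, d}
Tree: (single bag)
With just one bag of size 4, the width is 4 − 1 = 3, so tw(G) ≤ 3. For the lower bound, the 4 vertices {a, b, c, d} are pairwise adjacent, and any tree decomposition puts a clique entirely inside one bag — forcing width ≥ 3. The upper and lower bounds meet at 3, so that is the treewidth.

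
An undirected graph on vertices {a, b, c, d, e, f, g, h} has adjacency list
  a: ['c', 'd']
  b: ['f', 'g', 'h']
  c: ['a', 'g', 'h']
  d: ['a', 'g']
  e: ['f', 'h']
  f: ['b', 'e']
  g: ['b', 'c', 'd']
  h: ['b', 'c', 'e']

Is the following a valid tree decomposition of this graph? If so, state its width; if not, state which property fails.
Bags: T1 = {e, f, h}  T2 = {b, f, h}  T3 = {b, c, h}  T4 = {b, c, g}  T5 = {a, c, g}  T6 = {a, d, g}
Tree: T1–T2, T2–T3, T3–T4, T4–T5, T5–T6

Yes; width 2.

Checking the three conditions: (i) the bags cover all of {a, b, c, d, e, f, g, h}; (ii) for each edge, some bag contains both endpoints; (iii) the bags containing any fixed vertex form a subtree. All hold, so the decomposition is valid with width 3 − 1 = 2.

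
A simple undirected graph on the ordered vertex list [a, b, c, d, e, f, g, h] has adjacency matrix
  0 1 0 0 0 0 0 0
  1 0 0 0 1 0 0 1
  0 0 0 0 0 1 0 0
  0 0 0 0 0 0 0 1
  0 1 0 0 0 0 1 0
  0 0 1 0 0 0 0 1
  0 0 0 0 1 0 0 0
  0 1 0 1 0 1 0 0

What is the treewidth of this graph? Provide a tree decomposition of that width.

Treewidth 1.
Bags: B1 = {b, h}  B2 = {b, e}  B3 = {d, h}  B4 = {f, h}  B5 = {a, b}  B6 = {e, g}  B7 = {c, f}
Tree: B1–B2, B1–B3, B3–B4, B1–B5, B2–B6, B4–B7

Every bag has size at most 2, so the width is 2 − 1 = 1 and tw(G) ≤ 1. Since G has at least one edge (e.g. h–b), it is not an edgeless graph, so tw(G) ≥ 1. The upper and lower bounds meet at 1, so that is the treewidth.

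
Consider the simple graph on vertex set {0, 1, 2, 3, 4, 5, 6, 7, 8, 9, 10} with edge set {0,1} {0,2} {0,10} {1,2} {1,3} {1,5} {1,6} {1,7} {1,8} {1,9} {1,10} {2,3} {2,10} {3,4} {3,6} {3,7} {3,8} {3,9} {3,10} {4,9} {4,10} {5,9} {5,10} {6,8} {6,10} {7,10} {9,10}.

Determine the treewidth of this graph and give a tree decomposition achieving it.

Each bag holds 4 vertices, so the decomposition has width 3, which upper-bounds the treewidth. On the other hand G contains the 4-clique {1, 3, 6, 8}. A clique must lie in a single bag of any decomposition, so no decomposition can have width below 3. Hence tw(G) = 3 exactly.

Treewidth 3.
One optimal decomposition is:
Bags: B1 = {1, 3, 6, 10}  B2 = {1, 3, 9, 10}  B3 = {3, 4, 9, 10}  B4 = {1, 2, 3, 10}  B5 = {1, 3, 7, 10}  B6 = {0, 1, 2, 10}  B7 = {1, 5, 9, 10}  B8 = {1, 3, 6, 8}
Tree: B1–B2, B2–B3, B1–B4, B2–B5, B4–B6, B2–B7, B1–B8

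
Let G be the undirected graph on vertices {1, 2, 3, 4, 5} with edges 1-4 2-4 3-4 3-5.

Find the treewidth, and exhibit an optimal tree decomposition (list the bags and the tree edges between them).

Treewidth 1.
One such decomposition:
Bags: B1 = {3, 5}  B2 = {3, 4}  B3 = {2, 4}  B4 = {1, 4}
Tree: B1–B2, B2–B3, B3–B4

The largest bag has 2 vertices, giving width 1; this decomposition certifies tw(G) ≤ 1. Since G has at least one edge (e.g. 3–5), it is not an edgeless graph, so tw(G) ≥ 1. Combining the bounds, tw(G) = 1.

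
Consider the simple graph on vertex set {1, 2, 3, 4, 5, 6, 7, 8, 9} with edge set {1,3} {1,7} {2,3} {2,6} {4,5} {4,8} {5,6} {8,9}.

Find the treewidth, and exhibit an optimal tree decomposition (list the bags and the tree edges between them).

Treewidth 1.
Bags: B1 = {1, 7}  B2 = {1, 3}  B3 = {2, 3}  B4 = {2, 6}  B5 = {5, 6}  B6 = {4, 5}  B7 = {4, 8}  B8 = {8, 9}
Tree: B1–B2, B2–B3, B3–B4, B4–B5, B5–B6, B6–B7, B7–B8

The largest bag has 2 vertices, giving width 1; this decomposition certifies tw(G) ≤ 1. Since G has at least one edge (e.g. 7–1), it is not an edgeless graph, so tw(G) ≥ 1. Combining the bounds, tw(G) = 1.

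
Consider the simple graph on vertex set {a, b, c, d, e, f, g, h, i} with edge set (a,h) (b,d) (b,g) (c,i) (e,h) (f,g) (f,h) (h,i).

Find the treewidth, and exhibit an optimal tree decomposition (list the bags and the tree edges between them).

Each bag holds 2 vertices, so the decomposition has width 1, which upper-bounds the treewidth. G has an edge, so its treewidth is at least 1. Hence tw(G) = 1 exactly.

Treewidth 1.
One optimal decomposition is:
Bags: B1 = {h, i}  B2 = {f, h}  B3 = {a, h}  B4 = {c, i}  B5 = {f, g}  B6 = {b, g}  B7 = {b, d}  B8 = {e, h}
Tree: B1–B2, B1–B3, B1–B4, B2–B5, B5–B6, B6–B7, B1–B8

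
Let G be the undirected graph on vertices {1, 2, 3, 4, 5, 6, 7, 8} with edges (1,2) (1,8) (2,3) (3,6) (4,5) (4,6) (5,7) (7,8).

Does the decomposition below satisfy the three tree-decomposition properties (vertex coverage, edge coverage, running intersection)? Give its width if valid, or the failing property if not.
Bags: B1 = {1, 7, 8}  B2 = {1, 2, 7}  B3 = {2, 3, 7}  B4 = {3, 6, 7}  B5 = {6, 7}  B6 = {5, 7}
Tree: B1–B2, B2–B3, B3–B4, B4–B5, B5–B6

No — vertex 4 appears in no bag.

A tree decomposition must satisfy three properties: every vertex lies in some bag; for every edge, both endpoints lie together in some bag; and for every vertex, the bags containing it form a connected subtree. Here vertex 4 appears in no bag, so the decomposition is invalid.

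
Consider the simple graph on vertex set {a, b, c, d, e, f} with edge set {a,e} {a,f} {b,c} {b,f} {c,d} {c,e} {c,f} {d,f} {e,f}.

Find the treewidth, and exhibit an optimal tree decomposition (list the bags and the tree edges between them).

Each bag holds 3 vertices, so the decomposition has width 2, which upper-bounds the treewidth. Conversely, {c, d, f} is a clique of size 3, and the vertices of any clique must share a bag in every tree decomposition; so some bag has ≥ 3 vertices and tw(G) ≥ 2. Hence tw(G) = 2 exactly.

Treewidth 2.
One such decomposition:
Bags: B1 = {c, e, f}  B2 = {a, e, f}  B3 = {b, c, f}  B4 = {c, d, f}
Tree: B1–B2, B1–B3, B3–B4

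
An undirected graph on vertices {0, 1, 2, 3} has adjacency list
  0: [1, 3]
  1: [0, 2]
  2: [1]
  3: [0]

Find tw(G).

1

A width-1 tree decomposition is:
Bags: B1 = {1, 2}  B2 = {0, 1}  B3 = {0, 3}
Tree: B1–B2, B2–B3
Every bag has size at most 2, so the width is 2 − 1 = 1 and tw(G) ≤ 1. G has an edge, so its treewidth is at least 1. The upper and lower bounds meet at 1, so that is the treewidth.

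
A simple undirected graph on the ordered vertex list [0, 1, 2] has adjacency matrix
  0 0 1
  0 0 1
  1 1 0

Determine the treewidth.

1

A width-1 tree decomposition is:
Bags: B1 = {1, 2}  B2 = {0, 2}
Tree: B1–B2
Every bag has size at most 2, so the width is 2 − 1 = 1 and tw(G) ≤ 1. Any graph with an edge has treewidth ≥ 1, and G has the edge 1–2. The upper and lower bounds meet at 1, so that is the treewidth.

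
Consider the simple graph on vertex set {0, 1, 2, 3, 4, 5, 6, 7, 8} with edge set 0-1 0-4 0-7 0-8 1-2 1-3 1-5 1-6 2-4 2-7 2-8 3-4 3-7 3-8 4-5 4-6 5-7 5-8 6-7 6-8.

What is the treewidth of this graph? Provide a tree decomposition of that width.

Treewidth 4.
One such decomposition:
Bags: B1 = {1, 3, 4, 7, 8}  B2 = {1, 4, 5, 7, 8}  B3 = {1, 2, 4, 7, 8}  B4 = {1, 4, 6, 7, 8}  B5 = {0, 1, 4, 7, 8}
Tree: B1–B2, B2–B3, B3–B4, B4–B5

The largest bag has 5 vertices, giving width 4; this decomposition certifies tw(G) ≤ 4. For the lower bound: the 5 vertex sets {3,7}, {5,8}, {1,2}, {4}, {6} are disjoint, each induces a connected subgraph, and every pair is joined by at least one edge of G. Contracting each set to a single vertex therefore yields K_{5} as a minor, and since treewidth is minor-monotone, tw(G) ≥ tw(K_{5}) = 4. Therefore the treewidth is 4.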